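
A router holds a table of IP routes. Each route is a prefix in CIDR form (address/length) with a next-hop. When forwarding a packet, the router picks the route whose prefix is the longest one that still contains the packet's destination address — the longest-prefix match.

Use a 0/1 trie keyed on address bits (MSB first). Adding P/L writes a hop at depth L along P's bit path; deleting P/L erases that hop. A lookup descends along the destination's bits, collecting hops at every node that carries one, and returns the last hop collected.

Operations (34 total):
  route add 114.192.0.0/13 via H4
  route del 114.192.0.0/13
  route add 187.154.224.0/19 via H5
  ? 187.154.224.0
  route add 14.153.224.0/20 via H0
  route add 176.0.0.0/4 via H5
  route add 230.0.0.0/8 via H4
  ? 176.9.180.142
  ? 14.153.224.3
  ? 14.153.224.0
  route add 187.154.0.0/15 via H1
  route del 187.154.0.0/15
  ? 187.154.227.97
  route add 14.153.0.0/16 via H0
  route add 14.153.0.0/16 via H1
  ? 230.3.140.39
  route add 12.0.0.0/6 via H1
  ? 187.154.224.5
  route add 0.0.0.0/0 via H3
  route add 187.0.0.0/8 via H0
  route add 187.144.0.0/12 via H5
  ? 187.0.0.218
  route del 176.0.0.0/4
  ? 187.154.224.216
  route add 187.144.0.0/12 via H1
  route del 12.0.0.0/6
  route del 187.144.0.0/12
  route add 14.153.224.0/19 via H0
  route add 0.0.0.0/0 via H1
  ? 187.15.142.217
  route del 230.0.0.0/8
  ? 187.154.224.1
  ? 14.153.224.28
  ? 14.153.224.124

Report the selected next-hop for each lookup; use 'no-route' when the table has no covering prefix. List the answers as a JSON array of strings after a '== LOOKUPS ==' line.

Process each operation:
  + 114.192.0.0/13 (H4) depth=13
  - 114.192.0.0/13 clear@13
  + 187.154.224.0/19 (H5) depth=19
  ? 187.154.224.0  path d0:-→d1:-→d2:-→d3:-→d4:-→d5:-→d6:-→d7:-→d8:-→d9:-→d10:-→d11:-→d12:-→d13:-→d14:-→d15:-→d16:-→d17:-→d18:-→d19:H5  best=H5
  + 14.153.224.0/20 (H0) depth=20
  + 176.0.0.0/4 (H5) depth=4
  + 230.0.0.0/8 (H4) depth=8
  ? 176.9.180.142  path d0:-→d1:-→d2:-→d3:-→d4:H5  best=H5
  ? 14.153.224.3  path d0:-→d1:-→d2:-→d3:-→d4:-→d5:-→d6:-→d7:-→d8:-→d9:-→d10:-→d11:-→d12:-→d13:-→d14:-→d15:-→d16:-→d17:-→d18:-→d19:-→d20:H0  best=H0
  ? 14.153.224.0  path d0:-→d1:-→d2:-→d3:-→d4:-→d5:-→d6:-→d7:-→d8:-→d9:-→d10:-→d11:-→d12:-→d13:-→d14:-→d15:-→d16:-→d17:-→d18:-→d19:-→d20:H0  best=H0
  + 187.154.0.0/15 (H1) depth=15
  - 187.154.0.0/15 clear@15
  ? 187.154.227.97  path d0:-→d1:-→d2:-→d3:-→d4:H5→d5:-→d6:-→d7:-→d8:-→d9:-→d10:-→d11:-→d12:-→d13:-→d14:-→d15:-→d16:-→d17:-→d18:-→d19:H5  best=H5
  + 14.153.0.0/16 (H0) depth=16
  + 14.153.0.0/16 (H1) depth=16
  ? 230.3.140.39  path d0:-→d1:-→d2:-→d3:-→d4:-→d5:-→d6:-→d7:-→d8:H4  best=H4
  + 12.0.0.0/6 (H1) depth=6
  ? 187.154.224.5  path d0:-→d1:-→d2:-→d3:-→d4:H5→d5:-→d6:-→d7:-→d8:-→d9:-→d10:-→d11:-→d12:-→d13:-→d14:-→d15:-→d16:-→d17:-→d18:-→d19:H5  best=H5
  + 0.0.0.0/0 (H3) depth=0
  + 187.0.0.0/8 (H0) depth=8
  + 187.144.0.0/12 (H5) depth=12
  ? 187.0.0.218  path d0:H3→d1:-→d2:-→d3:-→d4:H5→d5:-→d6:-→d7:-→d8:H0  best=H0
  - 176.0.0.0/4 clear@4
  ? 187.154.224.216  path d0:H3→d1:-→d2:-→d3:-→d4:-→d5:-→d6:-→d7:-→d8:H0→d9:-→d10:-→d11:-→d12:H5→d13:-→d14:-→d15:-→d16:-→d17:-→d18:-→d19:H5  best=H5
  + 187.144.0.0/12 (H1) depth=12
  - 12.0.0.0/6 clear@6
  - 187.144.0.0/12 clear@12
  + 14.153.224.0/19 (H0) depth=19
  + 0.0.0.0/0 (H1) depth=0
  ? 187.15.142.217  path d0:H1→d1:-→d2:-→d3:-→d4:-→d5:-→d6:-→d7:-→d8:H0  best=H0
  - 230.0.0.0/8 clear@8
  ? 187.154.224.1  path d0:H1→d1:-→d2:-→d3:-→d4:-→d5:-→d6:-→d7:-→d8:H0→d9:-→d10:-→d11:-→d12:-→d13:-→d14:-→d15:-→d16:-→d17:-→d18:-→d19:H5  best=H5
  ? 14.153.224.28  path d0:H1→d1:-→d2:-→d3:-→d4:-→d5:-→d6:-→d7:-→d8:-→d9:-→d10:-→d11:-→d12:-→d13:-→d14:-→d15:-→d16:H1→d17:-→d18:-→d19:H0→d20:H0  best=H0
  ? 14.153.224.124  path d0:H1→d1:-→d2:-→d3:-→d4:-→d5:-→d6:-→d7:-→d8:-→d9:-→d10:-→d11:-→d12:-→d13:-→d14:-→d15:-→d16:H1→d17:-→d18:-→d19:H0→d20:H0  best=H0

== LOOKUPS ==
["H5","H5","H0","H0","H5","H4","H5","H0","H5","H0","H5","H0","H0"]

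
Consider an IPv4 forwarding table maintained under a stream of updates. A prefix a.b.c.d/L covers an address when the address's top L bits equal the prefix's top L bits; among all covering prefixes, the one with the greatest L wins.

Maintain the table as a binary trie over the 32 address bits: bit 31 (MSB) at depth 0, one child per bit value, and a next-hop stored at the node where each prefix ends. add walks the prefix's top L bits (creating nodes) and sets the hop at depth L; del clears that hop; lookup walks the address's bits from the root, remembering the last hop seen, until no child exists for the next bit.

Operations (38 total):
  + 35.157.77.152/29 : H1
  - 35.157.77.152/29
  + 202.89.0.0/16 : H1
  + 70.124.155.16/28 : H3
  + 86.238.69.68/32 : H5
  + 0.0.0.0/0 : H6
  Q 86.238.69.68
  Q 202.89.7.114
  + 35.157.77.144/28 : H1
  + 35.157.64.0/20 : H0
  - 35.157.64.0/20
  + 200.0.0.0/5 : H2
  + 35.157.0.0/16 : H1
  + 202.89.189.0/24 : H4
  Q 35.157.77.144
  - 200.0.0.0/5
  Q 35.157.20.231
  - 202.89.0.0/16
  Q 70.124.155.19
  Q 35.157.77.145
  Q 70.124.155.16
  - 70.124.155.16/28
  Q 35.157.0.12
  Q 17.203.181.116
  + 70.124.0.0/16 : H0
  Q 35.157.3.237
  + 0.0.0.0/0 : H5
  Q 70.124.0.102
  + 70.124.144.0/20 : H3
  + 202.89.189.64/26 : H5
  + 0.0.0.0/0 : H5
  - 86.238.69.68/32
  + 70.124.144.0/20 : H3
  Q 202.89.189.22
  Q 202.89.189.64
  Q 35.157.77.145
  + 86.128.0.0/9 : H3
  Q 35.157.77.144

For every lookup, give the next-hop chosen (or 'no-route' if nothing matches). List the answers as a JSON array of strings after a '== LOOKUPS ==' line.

Trace:
  + 35.157.77.152/29 (H1) depth=29
  - 35.157.77.152/29 clear@29
  + 202.89.0.0/16 (H1) depth=16
  + 70.124.155.16/28 (H3) depth=28
  + 86.238.69.68/32 (H5) depth=32
  + 0.0.0.0/0 (H6) depth=0
  ? 86.238.69.68  path d0:H6→d1:-→d2:-→d3:-→d4:-→d5:-→d6:-→d7:-→d8:-→d9:-→d10:-→d11:-→d12:-→d13:-→d14:-→d15:-→d16:-→d17:-→d18:-→d19:-→d20:-→d21:-→d22:-→d23:-→d24:-→d25:-→d26:-→d27:-→d28:-→d29:-→d30:-→d31:-→d32:H5  best=H5
  ? 202.89.7.114  path d0:H6→d1:-→d2:-→d3:-→d4:-→d5:-→d6:-→d7:-→d8:-→d9:-→d10:-→d11:-→d12:-→d13:-→d14:-→d15:-→d16:H1  best=H1
  + 35.157.77.144/28 (H1) depth=28
  + 35.157.64.0/20 (H0) depth=20
  - 35.157.64.0/20 clear@20
  + 200.0.0.0/5 (H2) depth=5
  + 35.157.0.0/16 (H1) depth=16
  + 202.89.189.0/24 (H4) depth=24
  ? 35.157.77.144  path d0:H6→d1:-→d2:-→d3:-→d4:-→d5:-→d6:-→d7:-→d8:-→d9:-→d10:-→d11:-→d12:-→d13:-→d14:-→d15:-→d16:H1→d17:-→d18:-→d19:-→d20:-→d21:-→d22:-→d23:-→d24:-→d25:-→d26:-→d27:-→d28:H1  best=H1
  - 200.0.0.0/5 clear@5
  ? 35.157.20.231  path d0:H6→d1:-→d2:-→d3:-→d4:-→d5:-→d6:-→d7:-→d8:-→d9:-→d10:-→d11:-→d12:-→d13:-→d14:-→d15:-→d16:H1→d17:-  best=H1
  - 202.89.0.0/16 clear@16
  ? 70.124.155.19  path d0:H6→d1:-→d2:-→d3:-→d4:-→d5:-→d6:-→d7:-→d8:-→d9:-→d10:-→d11:-→d12:-→d13:-→d14:-→d15:-→d16:-→d17:-→d18:-→d19:-→d20:-→d21:-→d22:-→d23:-→d24:-→d25:-→d26:-→d27:-→d28:H3  best=H3
  ? 35.157.77.145  path d0:H6→d1:-→d2:-→d3:-→d4:-→d5:-→d6:-→d7:-→d8:-→d9:-→d10:-→d11:-→d12:-→d13:-→d14:-→d15:-→d16:H1→d17:-→d18:-→d19:-→d20:-→d21:-→d22:-→d23:-→d24:-→d25:-→d26:-→d27:-→d28:H1  best=H1
  ? 70.124.155.16  path d0:H6→d1:-→d2:-→d3:-→d4:-→d5:-→d6:-→d7:-→d8:-→d9:-→d10:-→d11:-→d12:-→d13:-→d14:-→d15:-→d16:-→d17:-→d18:-→d19:-→d20:-→d21:-→d22:-→d23:-→d24:-→d25:-→d26:-→d27:-→d28:H3  best=H3
  - 70.124.155.16/28 clear@28
  ? 35.157.0.12  path d0:H6→d1:-→d2:-→d3:-→d4:-→d5:-→d6:-→d7:-→d8:-→d9:-→d10:-→d11:-→d12:-→d13:-→d14:-→d15:-→d16:H1→d17:-  best=H1
  ? 17.203.181.116  path d0:H6→d1:-→d2:-  best=H6
  + 70.124.0.0/16 (H0) depth=16
  ? 35.157.3.237  path d0:H6→d1:-→d2:-→d3:-→d4:-→d5:-→d6:-→d7:-→d8:-→d9:-→d10:-→d11:-→d12:-→d13:-→d14:-→d15:-→d16:H1→d17:-  best=H1
  + 0.0.0.0/0 (H5) depth=0
  ? 70.124.0.102  path d0:H5→d1:-→d2:-→d3:-→d4:-→d5:-→d6:-→d7:-→d8:-→d9:-→d10:-→d11:-→d12:-→d13:-→d14:-→d15:-→d16:H0  best=H0
  + 70.124.144.0/20 (H3) depth=20
  + 202.89.189.64/26 (H5) depth=26
  + 0.0.0.0/0 (H5) depth=0
  - 86.238.69.68/32 clear@32
  + 70.124.144.0/20 (H3) depth=20
  ? 202.89.189.22  path d0:H5→d1:-→d2:-→d3:-→d4:-→d5:-→d6:-→d7:-→d8:-→d9:-→d10:-→d11:-→d12:-→d13:-→d14:-→d15:-→d16:-→d17:-→d18:-→d19:-→d20:-→d21:-→d22:-→d23:-→d24:H4→d25:-  best=H4
  ? 202.89.189.64  path d0:H5→d1:-→d2:-→d3:-→d4:-→d5:-→d6:-→d7:-→d8:-→d9:-→d10:-→d11:-→d12:-→d13:-→d14:-→d15:-→d16:-→d17:-→d18:-→d19:-→d20:-→d21:-→d22:-→d23:-→d24:H4→d25:-→d26:H5  best=H5
  ? 35.157.77.145  path d0:H5→d1:-→d2:-→d3:-→d4:-→d5:-→d6:-→d7:-→d8:-→d9:-→d10:-→d11:-→d12:-→d13:-→d14:-→d15:-→d16:H1→d17:-→d18:-→d19:-→d20:-→d21:-→d22:-→d23:-→d24:-→d25:-→d26:-→d27:-→d28:H1  best=H1
  + 86.128.0.0/9 (H3) depth=9
  ? 35.157.77.144  path d0:H5→d1:-→d2:-→d3:-→d4:-→d5:-→d6:-→d7:-→d8:-→d9:-→d10:-→d11:-→d12:-→d13:-→d14:-→d15:-→d16:H1→d17:-→d18:-→d19:-→d20:-→d21:-→d22:-→d23:-→d24:-→d25:-→d26:-→d27:-→d28:H1  best=H1

== LOOKUPS ==
["H5","H1","H1","H1","H3","H1","H3","H1","H6","H1","H0","H4","H5","H1","H1"]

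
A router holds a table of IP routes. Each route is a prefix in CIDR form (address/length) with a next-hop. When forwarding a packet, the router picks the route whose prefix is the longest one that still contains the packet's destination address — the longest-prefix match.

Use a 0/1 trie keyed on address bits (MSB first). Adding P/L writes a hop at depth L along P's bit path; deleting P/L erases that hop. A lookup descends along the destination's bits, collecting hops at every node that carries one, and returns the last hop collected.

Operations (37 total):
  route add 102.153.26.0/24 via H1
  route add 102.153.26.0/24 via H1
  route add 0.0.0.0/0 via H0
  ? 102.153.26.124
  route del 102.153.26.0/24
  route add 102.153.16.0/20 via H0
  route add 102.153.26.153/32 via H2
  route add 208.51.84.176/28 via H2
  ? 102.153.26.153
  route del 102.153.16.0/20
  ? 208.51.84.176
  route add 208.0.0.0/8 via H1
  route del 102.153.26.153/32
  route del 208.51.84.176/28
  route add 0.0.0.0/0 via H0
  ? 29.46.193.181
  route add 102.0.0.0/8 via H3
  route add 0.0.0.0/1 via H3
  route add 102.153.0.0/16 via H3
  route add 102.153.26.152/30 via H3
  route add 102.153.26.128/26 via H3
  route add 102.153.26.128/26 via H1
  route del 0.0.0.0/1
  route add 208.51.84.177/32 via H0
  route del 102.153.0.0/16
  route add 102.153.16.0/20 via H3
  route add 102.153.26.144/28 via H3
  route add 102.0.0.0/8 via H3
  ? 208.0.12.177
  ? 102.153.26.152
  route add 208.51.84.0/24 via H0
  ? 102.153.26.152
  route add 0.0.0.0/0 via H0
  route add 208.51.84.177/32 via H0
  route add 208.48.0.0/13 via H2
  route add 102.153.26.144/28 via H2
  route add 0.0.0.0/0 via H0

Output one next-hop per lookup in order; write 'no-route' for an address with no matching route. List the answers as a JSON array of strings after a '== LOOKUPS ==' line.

Trace:
  + 102.153.26.0/24 (H1) depth=24
  + 102.153.26.0/24 (H1) depth=24
  + 0.0.0.0/0 (H0) depth=0
  ? 102.153.26.124  path d0:H0→d1:-→d2:-→d3:-→d4:-→d5:-→d6:-→d7:-→d8:-→d9:-→d10:-→d11:-→d12:-→d13:-→d14:-→d15:-→d16:-→d17:-→d18:-→d19:-→d20:-→d21:-→d22:-→d23:-→d24:H1  best=H1
  - 102.153.26.0/24 clear@24
  + 102.153.16.0/20 (H0) depth=20
  + 102.153.26.153/32 (H2) depth=32
  + 208.51.84.176/28 (H2) depth=28
  ? 102.153.26.153  path d0:H0→d1:-→d2:-→d3:-→d4:-→d5:-→d6:-→d7:-→d8:-→d9:-→d10:-→d11:-→d12:-→d13:-→d14:-→d15:-→d16:-→d17:-→d18:-→d19:-→d20:H0→d21:-→d22:-→d23:-→d24:-→d25:-→d26:-→d27:-→d28:-→d29:-→d30:-→d31:-→d32:H2  best=H2
  - 102.153.16.0/20 clear@20
  ? 208.51.84.176  path d0:H0→d1:-→d2:-→d3:-→d4:-→d5:-→d6:-→d7:-→d8:-→d9:-→d10:-→d11:-→d12:-→d13:-→d14:-→d15:-→d16:-→d17:-→d18:-→d19:-→d20:-→d21:-→d22:-→d23:-→d24:-→d25:-→d26:-→d27:-→d28:H2  best=H2
  + 208.0.0.0/8 (H1) depth=8
  - 102.153.26.153/32 clear@32
  - 208.51.84.176/28 clear@28
  + 0.0.0.0/0 (H0) depth=0
  ? 29.46.193.181  path d0:H0→d1:-  best=H0
  + 102.0.0.0/8 (H3) depth=8
  + 0.0.0.0/1 (H3) depth=1
  + 102.153.0.0/16 (H3) depth=16
  + 102.153.26.152/30 (H3) depth=30
  + 102.153.26.128/26 (H3) depth=26
  + 102.153.26.128/26 (H1) depth=26
  - 0.0.0.0/1 clear@1
  + 208.51.84.177/32 (H0) depth=32
  - 102.153.0.0/16 clear@16
  + 102.153.16.0/20 (H3) depth=20
  + 102.153.26.144/28 (H3) depth=28
  + 102.0.0.0/8 (H3) depth=8
  ? 208.0.12.177  path d0:H0→d1:-→d2:-→d3:-→d4:-→d5:-→d6:-→d7:-→d8:H1→d9:-→d10:-  best=H1
  ? 102.153.26.152  path d0:H0→d1:-→d2:-→d3:-→d4:-→d5:-→d6:-→d7:-→d8:H3→d9:-→d10:-→d11:-→d12:-→d13:-→d14:-→d15:-→d16:-→d17:-→d18:-→d19:-→d20:H3→d21:-→d22:-→d23:-→d24:-→d25:-→d26:H1→d27:-→d28:H3→d29:-→d30:H3→d31:-  best=H3
  + 208.51.84.0/24 (H0) depth=24
  ? 102.153.26.152  path d0:H0→d1:-→d2:-→d3:-→d4:-→d5:-→d6:-→d7:-→d8:H3→d9:-→d10:-→d11:-→d12:-→d13:-→d14:-→d15:-→d16:-→d17:-→d18:-→d19:-→d20:H3→d21:-→d22:-→d23:-→d24:-→d25:-→d26:H1→d27:-→d28:H3→d29:-→d30:H3→d31:-  best=H3
  + 0.0.0.0/0 (H0) depth=0
  + 208.51.84.177/32 (H0) depth=32
  + 208.48.0.0/13 (H2) depth=13
  + 102.153.26.144/28 (H2) depth=28
  + 0.0.0.0/0 (H0) depth=0

== LOOKUPS ==
["H1","H2","H2","H0","H1","H3","H3"]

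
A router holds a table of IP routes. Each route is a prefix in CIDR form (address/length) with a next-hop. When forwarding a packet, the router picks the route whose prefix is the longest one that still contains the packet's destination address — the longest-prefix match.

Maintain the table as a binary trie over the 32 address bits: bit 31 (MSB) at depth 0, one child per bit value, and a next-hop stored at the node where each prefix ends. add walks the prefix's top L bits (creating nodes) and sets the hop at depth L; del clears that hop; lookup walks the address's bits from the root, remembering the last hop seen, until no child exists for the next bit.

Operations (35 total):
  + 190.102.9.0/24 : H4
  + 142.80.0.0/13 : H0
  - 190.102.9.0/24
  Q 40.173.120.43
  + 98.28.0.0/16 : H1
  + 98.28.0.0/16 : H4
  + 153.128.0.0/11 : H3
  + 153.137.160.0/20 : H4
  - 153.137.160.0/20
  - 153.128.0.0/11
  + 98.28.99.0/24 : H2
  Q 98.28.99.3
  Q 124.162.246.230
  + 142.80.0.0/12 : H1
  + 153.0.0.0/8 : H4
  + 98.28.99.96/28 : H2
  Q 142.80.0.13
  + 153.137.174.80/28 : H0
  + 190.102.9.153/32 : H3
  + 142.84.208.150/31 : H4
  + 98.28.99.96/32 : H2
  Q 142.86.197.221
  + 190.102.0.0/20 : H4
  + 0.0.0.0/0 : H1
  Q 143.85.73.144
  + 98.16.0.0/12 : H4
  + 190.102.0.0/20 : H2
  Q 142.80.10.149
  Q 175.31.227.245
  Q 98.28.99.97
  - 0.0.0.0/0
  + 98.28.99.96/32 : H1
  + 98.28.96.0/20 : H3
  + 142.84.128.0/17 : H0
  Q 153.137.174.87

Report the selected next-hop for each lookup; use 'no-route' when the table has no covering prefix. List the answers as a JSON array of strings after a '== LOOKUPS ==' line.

Apply in order:
  add 190.102.9.0/24 -> H4 at depth 24
  add 142.80.0.0/13 -> H0 at depth 13
  - 190.102.9.0/24 clear@24
  ? 40.173.120.43  path d0:-  best=no-route
  add 98.28.0.0/16 -> H1 at depth 16
  add 98.28.0.0/16 -> H4 at depth 16
  add 153.128.0.0/11 -> H3 at depth 11
  add 153.137.160.0/20 -> H4 at depth 20
  - 153.137.160.0/20 clear@20
  - 153.128.0.0/11 clear@11
  add 98.28.99.0/24 -> H2 at depth 24
  ? 98.28.99.3  path d0:-→d1:-→d2:-→d3:-→d4:-→d5:-→d6:-→d7:-→d8:-→d9:-→d10:-→d11:-→d12:-→d13:-→d14:-→d15:-→d16:H4→d17:-→d18:-→d19:-→d20:-→d21:-→d22:-→d23:-→d24:H2  best=H2
  ? 124.162.246.230  path d0:-→d1:-→d2:-→d3:-  best=no-route
  add 142.80.0.0/12 -> H1 at depth 12
  add 153.0.0.0/8 -> H4 at depth 8
  add 98.28.99.96/28 -> H2 at depth 28
  ? 142.80.0.13  path d0:-→d1:-→d2:-→d3:-→d4:-→d5:-→d6:-→d7:-→d8:-→d9:-→d10:-→d11:-→d12:H1→d13:H0  best=H0
  add 153.137.174.80/28 -> H0 at depth 28
  add 190.102.9.153/32 -> H3 at depth 32
  add 142.84.208.150/31 -> H4 at depth 31
  add 98.28.99.96/32 -> H2 at depth 32
  ? 142.86.197.221  path d0:-→d1:-→d2:-→d3:-→d4:-→d5:-→d6:-→d7:-→d8:-→d9:-→d10:-→d11:-→d12:H1→d13:H0→d14:-  best=H0
  add 190.102.0.0/20 -> H4 at depth 20
  add 0.0.0.0/0 -> H1 at depth 0
  ? 143.85.73.144  path d0:H1→d1:-→d2:-→d3:-→d4:-→d5:-→d6:-→d7:-  best=H1
  add 98.16.0.0/12 -> H4 at depth 12
  add 190.102.0.0/20 -> H2 at depth 20
  ? 142.80.10.149  path d0:H1→d1:-→d2:-→d3:-→d4:-→d5:-→d6:-→d7:-→d8:-→d9:-→d10:-→d11:-→d12:H1→d13:H0  best=H0
  ? 175.31.227.245  path d0:H1→d1:-→d2:-→d3:-  best=H1
  ? 98.28.99.97  path d0:H1→d1:-→d2:-→d3:-→d4:-→d5:-→d6:-→d7:-→d8:-→d9:-→d10:-→d11:-→d12:H4→d13:-→d14:-→d15:-→d16:H4→d17:-→d18:-→d19:-→d20:-→d21:-→d22:-→d23:-→d24:H2→d25:-→d26:-→d27:-→d28:H2→d29:-→d30:-→d31:-  best=H2
  - 0.0.0.0/0 clear@0
  add 98.28.99.96/32 -> H1 at depth 32
  add 98.28.96.0/20 -> H3 at depth 20
  add 142.84.128.0/17 -> H0 at depth 17
  ? 153.137.174.87  path d0:-→d1:-→d2:-→d3:-→d4:-→d5:-→d6:-→d7:-→d8:H4→d9:-→d10:-→d11:-→d12:-→d13:-→d14:-→d15:-→d16:-→d17:-→d18:-→d19:-→d20:-→d21:-→d22:-→d23:-→d24:-→d25:-→d26:-→d27:-→d28:H0  best=H0

== LOOKUPS ==
["no-route","H2","no-route","H0","H0","H1","H0","H1","H2","H0"]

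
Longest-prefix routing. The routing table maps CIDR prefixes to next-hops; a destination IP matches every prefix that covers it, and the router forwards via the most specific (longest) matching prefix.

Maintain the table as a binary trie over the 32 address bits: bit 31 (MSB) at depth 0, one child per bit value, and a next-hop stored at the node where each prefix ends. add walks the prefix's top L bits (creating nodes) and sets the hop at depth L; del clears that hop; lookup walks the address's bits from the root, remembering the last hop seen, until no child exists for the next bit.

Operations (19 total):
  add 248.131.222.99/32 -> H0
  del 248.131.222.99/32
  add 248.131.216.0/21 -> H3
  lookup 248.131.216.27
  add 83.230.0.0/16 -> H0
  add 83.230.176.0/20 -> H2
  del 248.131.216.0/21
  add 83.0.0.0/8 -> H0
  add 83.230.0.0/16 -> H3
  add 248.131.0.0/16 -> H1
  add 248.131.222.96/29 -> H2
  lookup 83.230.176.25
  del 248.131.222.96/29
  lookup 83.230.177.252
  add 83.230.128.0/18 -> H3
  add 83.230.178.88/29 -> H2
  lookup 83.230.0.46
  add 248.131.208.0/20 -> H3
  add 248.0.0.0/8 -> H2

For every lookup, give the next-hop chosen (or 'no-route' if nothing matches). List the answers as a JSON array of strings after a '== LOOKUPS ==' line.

Process each operation:
  + 248.131.222.99/32 (H0) depth=32
  - 248.131.222.99/32 clear@32
  + 248.131.216.0/21 (H3) depth=21
  lookup 248.131.216.27: bits 111110001000001111011 walk d0:-→d1:-→d2:-→d3:-→d4:-→d5:-→d6:-→d7:-→d8:-→d9:-→d10:-→d11:-→d12:-→d13:-→d14:-→d15:-→d16:-→d17:-→d18:-→d19:-→d20:-→d21:H3 -> H3
  + 83.230.0.0/16 (H0) depth=16
  + 83.230.176.0/20 (H2) depth=20
  - 248.131.216.0/21 clear@21
  + 83.0.0.0/8 (H0) depth=8
  + 83.230.0.0/16 (H3) depth=16
  + 248.131.0.0/16 (H1) depth=16
  + 248.131.222.96/29 (H2) depth=29
  lookup 83.230.176.25: bits 01010011111001101011 walk d0:-→d1:-→d2:-→d3:-→d4:-→d5:-→d6:-→d7:-→d8:H0→d9:-→d10:-→d11:-→d12:-→d13:-→d14:-→d15:-→d16:H3→d17:-→d18:-→d19:-→d20:H2 -> H2
  - 248.131.222.96/29 clear@29
  lookup 83.230.177.252: bits 01010011111001101011 walk d0:-→d1:-→d2:-→d3:-→d4:-→d5:-→d6:-→d7:-→d8:H0→d9:-→d10:-→d11:-→d12:-→d13:-→d14:-→d15:-→d16:H3→d17:-→d18:-→d19:-→d20:H2 -> H2
  + 83.230.128.0/18 (H3) depth=18
  + 83.230.178.88/29 (H2) depth=29
  lookup 83.230.0.46: bits 0101001111100110 walk d0:-→d1:-→d2:-→d3:-→d4:-→d5:-→d6:-→d7:-→d8:H0→d9:-→d10:-→d11:-→d12:-→d13:-→d14:-→d15:-→d16:H3 -> H3
  + 248.131.208.0/20 (H3) depth=20
  + 248.0.0.0/8 (H2) depth=8

== LOOKUPS ==
["H3","H2","H2","H3"]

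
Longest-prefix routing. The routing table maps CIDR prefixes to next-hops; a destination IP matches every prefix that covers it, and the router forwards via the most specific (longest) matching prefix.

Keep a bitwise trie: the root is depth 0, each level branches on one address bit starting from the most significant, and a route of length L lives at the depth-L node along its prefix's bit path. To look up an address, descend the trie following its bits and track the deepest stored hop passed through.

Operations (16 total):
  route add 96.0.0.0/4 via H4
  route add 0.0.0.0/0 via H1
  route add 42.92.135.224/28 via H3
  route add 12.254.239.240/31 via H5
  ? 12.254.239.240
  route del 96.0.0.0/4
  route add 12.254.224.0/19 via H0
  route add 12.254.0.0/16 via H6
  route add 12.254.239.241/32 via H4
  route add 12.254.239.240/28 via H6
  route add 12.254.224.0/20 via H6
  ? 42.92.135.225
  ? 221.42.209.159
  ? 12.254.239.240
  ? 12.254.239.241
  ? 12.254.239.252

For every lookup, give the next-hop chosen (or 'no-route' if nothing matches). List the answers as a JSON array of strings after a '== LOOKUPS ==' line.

Apply in order:
  + 96.0.0.0/4 (H4) depth=4
  + 0.0.0.0/0 (H1) depth=0
  + 42.92.135.224/28 (H3) depth=28
  + 12.254.239.240/31 (H5) depth=31
  ? 12.254.239.240  path d0:H1→d1:-→d2:-→d3:-→d4:-→d5:-→d6:-→d7:-→d8:-→d9:-→d10:-→d11:-→d12:-→d13:-→d14:-→d15:-→d16:-→d17:-→d18:-→d19:-→d20:-→d21:-→d22:-→d23:-→d24:-→d25:-→d26:-→d27:-→d28:-→d29:-→d30:-→d31:H5  best=H5
  del 96.0.0.0/4 (clear depth 4)
  + 12.254.224.0/19 (H0) depth=19
  + 12.254.0.0/16 (H6) depth=16
  + 12.254.239.241/32 (H4) depth=32
  + 12.254.239.240/28 (H6) depth=28
  + 12.254.224.0/20 (H6) depth=20
  ? 42.92.135.225  path d0:H1→d1:-→d2:-→d3:-→d4:-→d5:-→d6:-→d7:-→d8:-→d9:-→d10:-→d11:-→d12:-→d13:-→d14:-→d15:-→d16:-→d17:-→d18:-→d19:-→d20:-→d21:-→d22:-→d23:-→d24:-→d25:-→d26:-→d27:-→d28:H3  best=H3
  ? 221.42.209.159  path d0:H1  best=H1
  ? 12.254.239.240  path d0:H1→d1:-→d2:-→d3:-→d4:-→d5:-→d6:-→d7:-→d8:-→d9:-→d10:-→d11:-→d12:-→d13:-→d14:-→d15:-→d16:H6→d17:-→d18:-→d19:H0→d20:H6→d21:-→d22:-→d23:-→d24:-→d25:-→d26:-→d27:-→d28:H6→d29:-→d30:-→d31:H5  best=H5
  ? 12.254.239.241  path d0:H1→d1:-→d2:-→d3:-→d4:-→d5:-→d6:-→d7:-→d8:-→d9:-→d10:-→d11:-→d12:-→d13:-→d14:-→d15:-→d16:H6→d17:-→d18:-→d19:H0→d20:H6→d21:-→d22:-→d23:-→d24:-→d25:-→d26:-→d27:-→d28:H6→d29:-→d30:-→d31:H5→d32:H4  best=H4
  ? 12.254.239.252  path d0:H1→d1:-→d2:-→d3:-→d4:-→d5:-→d6:-→d7:-→d8:-→d9:-→d10:-→d11:-→d12:-→d13:-→d14:-→d15:-→d16:H6→d17:-→d18:-→d19:H0→d20:H6→d21:-→d22:-→d23:-→d24:-→d25:-→d26:-→d27:-→d28:H6  best=H6

== LOOKUPS ==
["H5","H3","H1","H5","H4","H6"]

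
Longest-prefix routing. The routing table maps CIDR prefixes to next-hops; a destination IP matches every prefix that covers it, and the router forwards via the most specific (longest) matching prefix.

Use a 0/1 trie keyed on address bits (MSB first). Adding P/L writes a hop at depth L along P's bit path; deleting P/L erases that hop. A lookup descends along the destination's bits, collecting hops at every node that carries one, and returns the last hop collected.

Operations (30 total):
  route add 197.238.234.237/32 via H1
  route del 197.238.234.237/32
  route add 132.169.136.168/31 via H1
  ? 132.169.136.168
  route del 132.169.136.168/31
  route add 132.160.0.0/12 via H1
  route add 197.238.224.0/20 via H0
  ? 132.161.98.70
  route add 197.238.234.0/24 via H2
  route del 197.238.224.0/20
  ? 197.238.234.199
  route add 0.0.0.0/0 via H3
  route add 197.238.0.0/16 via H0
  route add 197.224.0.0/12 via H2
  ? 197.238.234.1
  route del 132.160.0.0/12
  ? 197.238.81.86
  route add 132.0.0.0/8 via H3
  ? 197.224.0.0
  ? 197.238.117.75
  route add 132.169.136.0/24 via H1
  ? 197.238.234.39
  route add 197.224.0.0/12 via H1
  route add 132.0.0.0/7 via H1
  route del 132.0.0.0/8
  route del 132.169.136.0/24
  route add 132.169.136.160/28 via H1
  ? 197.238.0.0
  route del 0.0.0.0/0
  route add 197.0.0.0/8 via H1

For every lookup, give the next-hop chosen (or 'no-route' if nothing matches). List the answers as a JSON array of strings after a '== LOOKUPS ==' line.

Trace:
  + 197.238.234.237/32 (H1) depth=32
  - 197.238.234.237/32 clear@32
  + 132.169.136.168/31 (H1) depth=31
  lookup 132.169.136.168: bits 1000010010101001100010001010100 walk d0:-→d1:-→d2:-→d3:-→d4:-→d5:-→d6:-→d7:-→d8:-→d9:-→d10:-→d11:-→d12:-→d13:-→d14:-→d15:-→d16:-→d17:-→d18:-→d19:-→d20:-→d21:-→d22:-→d23:-→d24:-→d25:-→d26:-→d27:-→d28:-→d29:-→d30:-→d31:H1 -> H1
  - 132.169.136.168/31 clear@31
  + 132.160.0.0/12 (H1) depth=12
  + 197.238.224.0/20 (H0) depth=20
  lookup 132.161.98.70: bits 100001001010 walk d0:-→d1:-→d2:-→d3:-→d4:-→d5:-→d6:-→d7:-→d8:-→d9:-→d10:-→d11:-→d12:H1 -> H1
  + 197.238.234.0/24 (H2) depth=24
  - 197.238.224.0/20 clear@20
  lookup 197.238.234.199: bits 11000101111011101110101011 walk d0:-→d1:-→d2:-→d3:-→d4:-→d5:-→d6:-→d7:-→d8:-→d9:-→d10:-→d11:-→d12:-→d13:-→d14:-→d15:-→d16:-→d17:-→d18:-→d19:-→d20:-→d21:-→d22:-→d23:-→d24:H2→d25:-→d26:- -> H2
  + 0.0.0.0/0 (H3) depth=0
  + 197.238.0.0/16 (H0) depth=16
  + 197.224.0.0/12 (H2) depth=12
  lookup 197.238.234.1: bits 110001011110111011101010 walk d0:H3→d1:-→d2:-→d3:-→d4:-→d5:-→d6:-→d7:-→d8:-→d9:-→d10:-→d11:-→d12:H2→d13:-→d14:-→d15:-→d16:H0→d17:-→d18:-→d19:-→d20:-→d21:-→d22:-→d23:-→d24:H2 -> H2
  - 132.160.0.0/12 clear@12
  lookup 197.238.81.86: bits 1100010111101110 walk d0:H3→d1:-→d2:-→d3:-→d4:-→d5:-→d6:-→d7:-→d8:-→d9:-→d10:-→d11:-→d12:H2→d13:-→d14:-→d15:-→d16:H0 -> H0
  + 132.0.0.0/8 (H3) depth=8
  lookup 197.224.0.0: bits 110001011110 walk d0:H3→d1:-→d2:-→d3:-→d4:-→d5:-→d6:-→d7:-→d8:-→d9:-→d10:-→d11:-→d12:H2 -> H2
  lookup 197.238.117.75: bits 1100010111101110 walk d0:H3→d1:-→d2:-→d3:-→d4:-→d5:-→d6:-→d7:-→d8:-→d9:-→d10:-→d11:-→d12:H2→d13:-→d14:-→d15:-→d16:H0 -> H0
  + 132.169.136.0/24 (H1) depth=24
  lookup 197.238.234.39: bits 110001011110111011101010 walk d0:H3→d1:-→d2:-→d3:-→d4:-→d5:-→d6:-→d7:-→d8:-→d9:-→d10:-→d11:-→d12:H2→d13:-→d14:-→d15:-→d16:H0→d17:-→d18:-→d19:-→d20:-→d21:-→d22:-→d23:-→d24:H2 -> H2
  + 197.224.0.0/12 (H1) depth=12
  + 132.0.0.0/7 (H1) depth=7
  - 132.0.0.0/8 clear@8
  - 132.169.136.0/24 clear@24
  + 132.169.136.160/28 (H1) depth=28
  lookup 197.238.0.0: bits 1100010111101110 walk d0:H3→d1:-→d2:-→d3:-→d4:-→d5:-→d6:-→d7:-→d8:-→d9:-→d10:-→d11:-→d12:H1→d13:-→d14:-→d15:-→d16:H0 -> H0
  - 0.0.0.0/0 clear@0
  + 197.0.0.0/8 (H1) depth=8

== LOOKUPS ==
["H1","H1","H2","H2","H0","H2","H0","H2","H0"]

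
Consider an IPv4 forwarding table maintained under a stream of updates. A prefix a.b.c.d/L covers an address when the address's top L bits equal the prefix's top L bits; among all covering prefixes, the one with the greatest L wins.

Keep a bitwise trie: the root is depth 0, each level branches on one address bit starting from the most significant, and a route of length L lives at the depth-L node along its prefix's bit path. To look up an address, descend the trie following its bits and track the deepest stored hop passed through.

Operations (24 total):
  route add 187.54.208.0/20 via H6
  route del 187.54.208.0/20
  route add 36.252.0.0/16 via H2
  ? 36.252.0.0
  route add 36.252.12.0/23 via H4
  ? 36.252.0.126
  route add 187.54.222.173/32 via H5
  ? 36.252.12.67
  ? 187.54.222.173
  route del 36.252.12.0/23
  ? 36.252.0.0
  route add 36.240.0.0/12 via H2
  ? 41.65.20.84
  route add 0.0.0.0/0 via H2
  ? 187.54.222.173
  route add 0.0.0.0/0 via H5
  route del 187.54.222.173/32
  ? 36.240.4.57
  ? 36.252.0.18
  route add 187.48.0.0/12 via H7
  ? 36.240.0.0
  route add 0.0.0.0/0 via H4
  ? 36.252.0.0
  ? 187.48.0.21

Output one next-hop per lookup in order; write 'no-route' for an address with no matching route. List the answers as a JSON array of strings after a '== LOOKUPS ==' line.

Apply in order:
  + 187.54.208.0/20 (H6) depth=20
  - 187.54.208.0/20 clear@20
  + 36.252.0.0/16 (H2) depth=16
  lookup 36.252.0.0: bits 0010010011111100 walk d0:-→d1:-→d2:-→d3:-→d4:-→d5:-→d6:-→d7:-→d8:-→d9:-→d10:-→d11:-→d12:-→d13:-→d14:-→d15:-→d16:H2 -> H2
  + 36.252.12.0/23 (H4) depth=23
  lookup 36.252.0.126: bits 00100100111111000000 walk d0:-→d1:-→d2:-→d3:-→d4:-→d5:-→d6:-→d7:-→d8:-→d9:-→d10:-→d11:-→d12:-→d13:-→d14:-→d15:-→d16:H2→d17:-→d18:-→d19:-→d20:- -> H2
  + 187.54.222.173/32 (H5) depth=32
  lookup 36.252.12.67: bits 00100100111111000000110 walk d0:-→d1:-→d2:-→d3:-→d4:-→d5:-→d6:-→d7:-→d8:-→d9:-→d10:-→d11:-→d12:-→d13:-→d14:-→d15:-→d16:H2→d17:-→d18:-→d19:-→d20:-→d21:-→d22:-→d23:H4 -> H4
  lookup 187.54.222.173: bits 10111011001101101101111010101101 walk d0:-→d1:-→d2:-→d3:-→d4:-→d5:-→d6:-→d7:-→d8:-→d9:-→d10:-→d11:-→d12:-→d13:-→d14:-→d15:-→d16:-→d17:-→d18:-→d19:-→d20:-→d21:-→d22:-→d23:-→d24:-→d25:-→d26:-→d27:-→d28:-→d29:-→d30:-→d31:-→d32:H5 -> H5
  - 36.252.12.0/23 clear@23
  lookup 36.252.0.0: bits 00100100111111000000 walk d0:-→d1:-→d2:-→d3:-→d4:-→d5:-→d6:-→d7:-→d8:-→d9:-→d10:-→d11:-→d12:-→d13:-→d14:-→d15:-→d16:H2→d17:-→d18:-→d19:-→d20:- -> H2
  + 36.240.0.0/12 (H2) depth=12
  lookup 41.65.20.84: bits 0010 walk d0:-→d1:-→d2:-→d3:-→d4:- -> no-route
  + 0.0.0.0/0 (H2) depth=0
  lookup 187.54.222.173: bits 10111011001101101101111010101101 walk d0:H2→d1:-→d2:-→d3:-→d4:-→d5:-→d6:-→d7:-→d8:-→d9:-→d10:-→d11:-→d12:-→d13:-→d14:-→d15:-→d16:-→d17:-→d18:-→d19:-→d20:-→d21:-→d22:-→d23:-→d24:-→d25:-→d26:-→d27:-→d28:-→d29:-→d30:-→d31:-→d32:H5 -> H5
  + 0.0.0.0/0 (H5) depth=0
  - 187.54.222.173/32 clear@32
  lookup 36.240.4.57: bits 001001001111 walk d0:H5→d1:-→d2:-→d3:-→d4:-→d5:-→d6:-→d7:-→d8:-→d9:-→d10:-→d11:-→d12:H2 -> H2
  lookup 36.252.0.18: bits 00100100111111000000 walk d0:H5→d1:-→d2:-→d3:-→d4:-→d5:-→d6:-→d7:-→d8:-→d9:-→d10:-→d11:-→d12:H2→d13:-→d14:-→d15:-→d16:H2→d17:-→d18:-→d19:-→d20:- -> H2
  + 187.48.0.0/12 (H7) depth=12
  lookup 36.240.0.0: bits 001001001111 walk d0:H5→d1:-→d2:-→d3:-→d4:-→d5:-→d6:-→d7:-→d8:-→d9:-→d10:-→d11:-→d12:H2 -> H2
  + 0.0.0.0/0 (H4) depth=0
  lookup 36.252.0.0: bits 00100100111111000000 walk d0:H4→d1:-→d2:-→d3:-→d4:-→d5:-→d6:-→d7:-→d8:-→d9:-→d10:-→d11:-→d12:H2→d13:-→d14:-→d15:-→d16:H2→d17:-→d18:-→d19:-→d20:- -> H2
  lookup 187.48.0.21: bits 1011101100110 walk d0:H4→d1:-→d2:-→d3:-→d4:-→d5:-→d6:-→d7:-→d8:-→d9:-→d10:-→d11:-→d12:H7→d13:- -> H7

== LOOKUPS ==
["H2","H2","H4","H5","H2","no-route","H5","H2","H2","H2","H2","H7"]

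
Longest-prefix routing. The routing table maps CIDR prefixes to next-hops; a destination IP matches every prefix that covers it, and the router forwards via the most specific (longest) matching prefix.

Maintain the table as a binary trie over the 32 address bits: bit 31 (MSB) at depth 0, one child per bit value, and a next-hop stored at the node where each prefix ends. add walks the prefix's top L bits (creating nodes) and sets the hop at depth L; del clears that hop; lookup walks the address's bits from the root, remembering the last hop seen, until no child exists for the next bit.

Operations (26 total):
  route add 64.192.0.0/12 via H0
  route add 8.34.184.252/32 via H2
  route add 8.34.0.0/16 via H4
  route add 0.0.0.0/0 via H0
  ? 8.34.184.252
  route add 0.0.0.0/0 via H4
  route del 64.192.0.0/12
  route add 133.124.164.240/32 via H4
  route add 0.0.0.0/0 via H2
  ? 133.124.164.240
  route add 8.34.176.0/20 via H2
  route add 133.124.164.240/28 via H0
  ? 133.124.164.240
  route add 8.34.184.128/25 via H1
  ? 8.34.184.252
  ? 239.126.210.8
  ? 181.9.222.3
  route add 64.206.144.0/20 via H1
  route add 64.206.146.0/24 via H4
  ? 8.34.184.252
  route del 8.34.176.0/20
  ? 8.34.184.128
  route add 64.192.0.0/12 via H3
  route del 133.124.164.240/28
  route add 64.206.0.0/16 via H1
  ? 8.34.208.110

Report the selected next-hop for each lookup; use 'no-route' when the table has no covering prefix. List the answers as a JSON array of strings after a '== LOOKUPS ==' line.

Process each operation:
  add 64.192.0.0/12 -> H0 at depth 12
  add 8.34.184.252/32 -> H2 at depth 32
  add 8.34.0.0/16 -> H4 at depth 16
  add 0.0.0.0/0 -> H0 at depth 0
  lookup 8.34.184.252: bits 00001000001000101011100011111100 walk d0:H0→d1:-→d2:-→d3:-→d4:-→d5:-→d6:-→d7:-→d8:-→d9:-→d10:-→d11:-→d12:-→d13:-→d14:-→d15:-→d16:H4→d17:-→d18:-→d19:-→d20:-→d21:-→d22:-→d23:-→d24:-→d25:-→d26:-→d27:-→d28:-→d29:-→d30:-→d31:-→d32:H2 -> H2
  add 0.0.0.0/0 -> H4 at depth 0
  - 64.192.0.0/12 clear@12
  add 133.124.164.240/32 -> H4 at depth 32
  add 0.0.0.0/0 -> H2 at depth 0
  lookup 133.124.164.240: bits 10000101011111001010010011110000 walk d0:H2→d1:-→d2:-→d3:-→d4:-→d5:-→d6:-→d7:-→d8:-→d9:-→d10:-→d11:-→d12:-→d13:-→d14:-→d15:-→d16:-→d17:-→d18:-→d19:-→d20:-→d21:-→d22:-→d23:-→d24:-→d25:-→d26:-→d27:-→d28:-→d29:-→d30:-→d31:-→d32:H4 -> H4
  add 8.34.176.0/20 -> H2 at depth 20
  add 133.124.164.240/28 -> H0 at depth 28
  lookup 133.124.164.240: bits 10000101011111001010010011110000 walk d0:H2→d1:-→d2:-→d3:-→d4:-→d5:-→d6:-→d7:-→d8:-→d9:-→d10:-→d11:-→d12:-→d13:-→d14:-→d15:-→d16:-→d17:-→d18:-→d19:-→d20:-→d21:-→d22:-→d23:-→d24:-→d25:-→d26:-→d27:-→d28:H0→d29:-→d30:-→d31:-→d32:H4 -> H4
  add 8.34.184.128/25 -> H1 at depth 25
  lookup 8.34.184.252: bits 00001000001000101011100011111100 walk d0:H2→d1:-→d2:-→d3:-→d4:-→d5:-→d6:-→d7:-→d8:-→d9:-→d10:-→d11:-→d12:-→d13:-→d14:-→d15:-→d16:H4→d17:-→d18:-→d19:-→d20:H2→d21:-→d22:-→d23:-→d24:-→d25:H1→d26:-→d27:-→d28:-→d29:-→d30:-→d31:-→d32:H2 -> H2
  lookup 239.126.210.8: bits 1 walk d0:H2→d1:- -> H2
  lookup 181.9.222.3: bits 10 walk d0:H2→d1:-→d2:- -> H2
  add 64.206.144.0/20 -> H1 at depth 20
  add 64.206.146.0/24 -> H4 at depth 24
  lookup 8.34.184.252: bits 00001000001000101011100011111100 walk d0:H2→d1:-→d2:-→d3:-→d4:-→d5:-→d6:-→d7:-→d8:-→d9:-→d10:-→d11:-→d12:-→d13:-→d14:-→d15:-→d16:H4→d17:-→d18:-→d19:-→d20:H2→d21:-→d22:-→d23:-→d24:-→d25:H1→d26:-→d27:-→d28:-→d29:-→d30:-→d31:-→d32:H2 -> H2
  - 8.34.176.0/20 clear@20
  lookup 8.34.184.128: bits 0000100000100010101110001 walk d0:H2→d1:-→d2:-→d3:-→d4:-→d5:-→d6:-→d7:-→d8:-→d9:-→d10:-→d11:-→d12:-→d13:-→d14:-→d15:-→d16:H4→d17:-→d18:-→d19:-→d20:-→d21:-→d22:-→d23:-→d24:-→d25:H1 -> H1
  add 64.192.0.0/12 -> H3 at depth 12
  - 133.124.164.240/28 clear@28
  add 64.206.0.0/16 -> H1 at depth 16
  lookup 8.34.208.110: bits 00001000001000101 walk d0:H2→d1:-→d2:-→d3:-→d4:-→d5:-→d6:-→d7:-→d8:-→d9:-→d10:-→d11:-→d12:-→d13:-→d14:-→d15:-→d16:H4→d17:- -> H4

== LOOKUPS ==
["H2","H4","H4","H2","H2","H2","H2","H1","H4"]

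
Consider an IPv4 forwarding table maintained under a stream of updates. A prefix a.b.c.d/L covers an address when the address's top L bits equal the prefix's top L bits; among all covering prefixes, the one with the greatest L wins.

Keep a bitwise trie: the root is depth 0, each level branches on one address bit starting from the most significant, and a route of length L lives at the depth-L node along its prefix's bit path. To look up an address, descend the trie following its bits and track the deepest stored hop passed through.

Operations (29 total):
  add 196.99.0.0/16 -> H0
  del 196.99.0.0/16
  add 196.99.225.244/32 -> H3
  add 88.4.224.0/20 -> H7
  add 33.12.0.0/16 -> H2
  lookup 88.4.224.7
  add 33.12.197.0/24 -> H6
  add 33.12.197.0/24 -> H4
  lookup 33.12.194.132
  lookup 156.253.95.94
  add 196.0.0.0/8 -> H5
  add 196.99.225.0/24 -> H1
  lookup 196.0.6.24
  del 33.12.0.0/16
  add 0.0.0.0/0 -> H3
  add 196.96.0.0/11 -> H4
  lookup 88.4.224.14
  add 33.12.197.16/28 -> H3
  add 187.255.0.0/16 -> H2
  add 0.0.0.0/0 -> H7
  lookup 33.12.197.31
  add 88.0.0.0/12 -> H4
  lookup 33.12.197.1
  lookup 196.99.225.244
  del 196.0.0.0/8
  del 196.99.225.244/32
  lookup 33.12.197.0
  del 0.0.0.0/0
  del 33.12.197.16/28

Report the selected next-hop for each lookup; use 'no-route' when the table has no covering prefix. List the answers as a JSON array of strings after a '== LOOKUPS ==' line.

Process each operation:
  + 196.99.0.0/16 (H0) depth=16
  del 196.99.0.0/16 (clear depth 16)
  + 196.99.225.244/32 (H3) depth=32
  + 88.4.224.0/20 (H7) depth=20
  + 33.12.0.0/16 (H2) depth=16
  lookup 88.4.224.7: bits 01011000000001001110 walk d0:-→d1:-→d2:-→d3:-→d4:-→d5:-→d6:-→d7:-→d8:-→d9:-→d10:-→d11:-→d12:-→d13:-→d14:-→d15:-→d16:-→d17:-→d18:-→d19:-→d20:H7 -> H7
  + 33.12.197.0/24 (H6) depth=24
  + 33.12.197.0/24 (H4) depth=24
  lookup 33.12.194.132: bits 001000010000110011000 walk d0:-→d1:-→d2:-→d3:-→d4:-→d5:-→d6:-→d7:-→d8:-→d9:-→d10:-→d11:-→d12:-→d13:-→d14:-→d15:-→d16:H2→d17:-→d18:-→d19:-→d20:-→d21:- -> H2
  lookup 156.253.95.94: bits 1 walk d0:-→d1:- -> no-route
  + 196.0.0.0/8 (H5) depth=8
  + 196.99.225.0/24 (H1) depth=24
  lookup 196.0.6.24: bits 110001000 walk d0:-→d1:-→d2:-→d3:-→d4:-→d5:-→d6:-→d7:-→d8:H5→d9:- -> H5
  del 33.12.0.0/16 (clear depth 16)
  + 0.0.0.0/0 (H3) depth=0
  + 196.96.0.0/11 (H4) depth=11
  lookup 88.4.224.14: bits 01011000000001001110 walk d0:H3→d1:-→d2:-→d3:-→d4:-→d5:-→d6:-→d7:-→d8:-→d9:-→d10:-→d11:-→d12:-→d13:-→d14:-→d15:-→d16:-→d17:-→d18:-→d19:-→d20:H7 -> H7
  + 33.12.197.16/28 (H3) depth=28
  + 187.255.0.0/16 (H2) depth=16
  + 0.0.0.0/0 (H7) depth=0
  lookup 33.12.197.31: bits 0010000100001100110001010001 walk d0:H7→d1:-→d2:-→d3:-→d4:-→d5:-→d6:-→d7:-→d8:-→d9:-→d10:-→d11:-→d12:-→d13:-→d14:-→d15:-→d16:-→d17:-→d18:-→d19:-→d20:-→d21:-→d22:-→d23:-→d24:H4→d25:-→d26:-→d27:-→d28:H3 -> H3
  + 88.0.0.0/12 (H4) depth=12
  lookup 33.12.197.1: bits 001000010000110011000101000 walk d0:H7→d1:-→d2:-→d3:-→d4:-→d5:-→d6:-→d7:-→d8:-→d9:-→d10:-→d11:-→d12:-→d13:-→d14:-→d15:-→d16:-→d17:-→d18:-→d19:-→d20:-→d21:-→d22:-→d23:-→d24:H4→d25:-→d26:-→d27:- -> H4
  lookup 196.99.225.244: bits 11000100011000111110000111110100 walk d0:H7→d1:-→d2:-→d3:-→d4:-→d5:-→d6:-→d7:-→d8:H5→d9:-→d10:-→d11:H4→d12:-→d13:-→d14:-→d15:-→d16:-→d17:-→d18:-→d19:-→d20:-→d21:-→d22:-→d23:-→d24:H1→d25:-→d26:-→d27:-→d28:-→d29:-→d30:-→d31:-→d32:H3 -> H3
  del 196.0.0.0/8 (clear depth 8)
  del 196.99.225.244/32 (clear depth 32)
  lookup 33.12.197.0: bits 001000010000110011000101000 walk d0:H7→d1:-→d2:-→d3:-→d4:-→d5:-→d6:-→d7:-→d8:-→d9:-→d10:-→d11:-→d12:-→d13:-→d14:-→d15:-→d16:-→d17:-→d18:-→d19:-→d20:-→d21:-→d22:-→d23:-→d24:H4→d25:-→d26:-→d27:- -> H4
  del 0.0.0.0/0 (clear depth 0)
  del 33.12.197.16/28 (clear depth 28)

== LOOKUPS ==
["H7","H2","no-route","H5","H7","H3","H4","H3","H4"]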